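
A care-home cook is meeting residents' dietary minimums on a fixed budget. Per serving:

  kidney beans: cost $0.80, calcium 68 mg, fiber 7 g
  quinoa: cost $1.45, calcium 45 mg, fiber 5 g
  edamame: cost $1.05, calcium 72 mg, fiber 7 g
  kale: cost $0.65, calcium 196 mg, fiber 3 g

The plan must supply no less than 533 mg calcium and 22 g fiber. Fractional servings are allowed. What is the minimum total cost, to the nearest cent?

This is a tiny linear program; its minimum lies at a vertex of the feasible set. List the vertices and price them.
kidney beans only: max(533/68, 22/7) = 7.838 servings → $6.27.
quinoa only: max(533/45, 22/5) = 11.84 servings → $17.17.
edamame only: max(533/72, 22/7) = 7.403 servings → $7.77.
kale only: max(533/196, 22/3) = 7.333 servings → $4.77.
kidney beans + quinoa: intersection lies outside the first quadrant.
kidney beans + edamame with both targets exact would need a negative amount; discard.
kidney beans + kale with both tight: 2.323 servings and 1.914 servings → $3.10.
quinoa + edamame: the both-tight solution has a negative serving — not a feasible corner.
quinoa + kale with both tight: 3.211 servings and 1.982 servings → $5.94.
edamame + kale with both tight: 2.347 servings and 1.857 servings → $3.67.
Cheapest feasible corner: $3.10.

$3.10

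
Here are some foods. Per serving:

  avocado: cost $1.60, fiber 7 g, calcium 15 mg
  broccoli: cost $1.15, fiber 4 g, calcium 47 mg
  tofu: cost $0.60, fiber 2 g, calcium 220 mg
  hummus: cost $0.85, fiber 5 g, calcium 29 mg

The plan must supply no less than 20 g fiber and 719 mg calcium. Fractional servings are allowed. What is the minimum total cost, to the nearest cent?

$4.15

With two linear requirements the optimum uses one or two foods; enumerate the corners.
avocado only: max(20/7, 719/15) = 47.93 servings → $76.69.
broccoli only: max(20/4, 719/47) = 15.3 servings → $17.59.
tofu only: max(20/2, 719/220) = 10 servings → $6.00.
hummus only: max(20/5, 719/29) = 24.79 servings → $21.07.
avocado + broccoli with both targets exact would need a negative amount; discard.
avocado + tofu with both tight: 1.962 servings and 3.134 servings → $5.02.
avocado + hummus: the both-tight solution has a negative serving — not a feasible corner.
broccoli + tofu with both tight: 3.768 servings and 2.463 servings → $5.81.
broccoli + hummus: intersection lies outside the first quadrant.
tofu + hummus with both tight: 2.893 servings and 2.843 servings → $4.15.
Cheapest feasible corner: $4.15.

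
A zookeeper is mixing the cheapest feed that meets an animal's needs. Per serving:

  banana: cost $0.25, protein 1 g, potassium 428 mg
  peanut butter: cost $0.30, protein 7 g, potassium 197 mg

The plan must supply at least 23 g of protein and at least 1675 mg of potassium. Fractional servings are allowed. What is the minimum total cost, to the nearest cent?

For a min-cost LP with two ≥-constraints, a basic feasible solution has at most two positive variables.
banana only: max(23/1, 1675/428) = 23 servings → $5.75.
peanut butter only: max(23/7, 1675/197) = 8.503 servings → $2.55.
banana + peanut butter with both tight: 2.57 servings and 2.919 servings → $1.52.
So the least-cost plan costs $1.52.

$1.52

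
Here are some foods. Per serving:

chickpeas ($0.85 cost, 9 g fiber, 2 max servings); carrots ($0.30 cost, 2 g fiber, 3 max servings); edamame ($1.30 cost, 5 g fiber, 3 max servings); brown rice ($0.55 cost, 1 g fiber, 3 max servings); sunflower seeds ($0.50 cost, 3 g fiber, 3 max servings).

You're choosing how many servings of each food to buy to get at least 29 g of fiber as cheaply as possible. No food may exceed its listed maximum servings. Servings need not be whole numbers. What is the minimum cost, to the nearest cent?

$3.43

Cost per g of fiber: chickpeas $0.0944, carrots $0.1500, sunflower seeds $0.1667, edamame $0.2600, brown rice $0.5500.
Take 2 servings of chickpeas: +18.0 g fiber for $1.70 (total $1.70, still need 11.0 g).
Take 3 servings of carrots: +6.0 g fiber for $0.90 (total $2.60, still need 5.0 g).
Take 1.667 servings of sunflower seeds: +5.0 g fiber for $0.83 (total $3.43, still need 0.0 g).
Filling from the cheapest source first is optimal under one linear minimum: $3.43.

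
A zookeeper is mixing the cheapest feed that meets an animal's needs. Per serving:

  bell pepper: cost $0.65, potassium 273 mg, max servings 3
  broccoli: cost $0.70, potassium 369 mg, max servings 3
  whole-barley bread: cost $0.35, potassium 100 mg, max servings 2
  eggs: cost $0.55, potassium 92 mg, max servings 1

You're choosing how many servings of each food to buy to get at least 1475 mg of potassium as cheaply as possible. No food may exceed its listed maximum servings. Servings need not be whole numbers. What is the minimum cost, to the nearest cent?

$2.98

Cost per mg of potassium: broccoli $0.0019, bell pepper $0.0024, whole-barley bread $0.0035, eggs $0.0060.
Take 3 servings of broccoli: +1107.0 mg potassium for $2.10 (total $2.10, still need 368.0 mg).
Take 1.348 servings of bell pepper: +368.0 mg potassium for $0.88 (total $2.98, still need 0.0 mg).
Greedy by cheapest-per-mg is optimal for a single linear constraint, so the minimum cost is $2.98.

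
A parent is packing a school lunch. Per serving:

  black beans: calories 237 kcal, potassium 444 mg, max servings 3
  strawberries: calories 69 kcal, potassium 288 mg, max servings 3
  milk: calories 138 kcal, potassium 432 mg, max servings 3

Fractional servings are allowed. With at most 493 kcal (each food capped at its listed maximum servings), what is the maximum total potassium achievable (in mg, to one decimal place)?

Potassium per kcal: strawberries 4.174, milk 3.13, black beans 1.873.
Take 3 servings of strawberries: uses 207 kcal, +864.0 mg potassium (running total 864.0 mg).
Take 2.072 servings of milk: uses 286 kcal, +895.3 mg potassium (running total 1759.3 mg).
Filling greedily by potassium-per-kcal is optimal for one linear limit, giving 1759.3 mg.

1759.3 mg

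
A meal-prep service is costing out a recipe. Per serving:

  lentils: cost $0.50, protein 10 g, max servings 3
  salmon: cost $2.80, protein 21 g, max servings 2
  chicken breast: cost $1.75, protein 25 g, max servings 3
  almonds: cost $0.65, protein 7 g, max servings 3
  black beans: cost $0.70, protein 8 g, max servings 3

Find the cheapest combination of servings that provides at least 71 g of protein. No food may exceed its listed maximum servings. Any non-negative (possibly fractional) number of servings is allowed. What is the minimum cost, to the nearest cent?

Cost per g of protein: lentils $0.0500, chicken breast $0.0700, black beans $0.0875, almonds $0.0929, salmon $0.1333.
Take 3 servings of lentils: +30.0 g protein for $1.50 (total $1.50, still need 41.0 g).
Take 1.64 servings of chicken breast: +41.0 g protein for $2.87 (total $4.37, still need 0.0 g).
Greedy by cheapest-per-g is optimal for a single linear constraint, so the minimum cost is $4.37.

$4.37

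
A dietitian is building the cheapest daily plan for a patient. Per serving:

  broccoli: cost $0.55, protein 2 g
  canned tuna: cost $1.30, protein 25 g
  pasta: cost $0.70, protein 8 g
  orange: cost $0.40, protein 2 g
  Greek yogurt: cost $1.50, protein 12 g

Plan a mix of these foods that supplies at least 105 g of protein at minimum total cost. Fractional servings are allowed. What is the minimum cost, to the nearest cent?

$5.46

Cost per g of protein: canned tuna $0.0520, pasta $0.0875, Greek yogurt $0.1250, orange $0.2000, broccoli $0.2750.
With no serving limits, use only canned tuna: 105 g / 25 g = 4.2 servings × $1.30 = $5.46.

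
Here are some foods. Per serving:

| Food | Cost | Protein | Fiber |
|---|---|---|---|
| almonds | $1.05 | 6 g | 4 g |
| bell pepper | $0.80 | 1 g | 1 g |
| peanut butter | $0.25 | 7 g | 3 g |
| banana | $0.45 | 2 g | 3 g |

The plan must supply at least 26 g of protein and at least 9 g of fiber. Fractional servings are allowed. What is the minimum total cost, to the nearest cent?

An LP optimum is at a vertex; with two nutrient constraints at most two foods are used. Check each candidate.
almonds only: max(26/6, 9/4) = 4.333 servings → $4.55.
bell pepper only: max(26/1, 9/1) = 26 servings → $20.80.
peanut butter only: max(26/7, 9/3) = 3.714 servings → $0.93.
banana only: max(26/2, 9/3) = 13 servings → $5.85.
almonds + bell pepper with both targets exact would need a negative amount; discard.
almonds + peanut butter: intersection lies outside the first quadrant.
almonds + banana: the both-tight solution has a negative serving — not a feasible corner.
bell pepper + peanut butter with both targets exact would need a negative amount; discard.
bell pepper + banana: intersection lies outside the first quadrant.
peanut butter + banana: the both-tight solution has a negative serving — not a feasible corner.
The minimum over all feasible corners is $0.93.

$0.93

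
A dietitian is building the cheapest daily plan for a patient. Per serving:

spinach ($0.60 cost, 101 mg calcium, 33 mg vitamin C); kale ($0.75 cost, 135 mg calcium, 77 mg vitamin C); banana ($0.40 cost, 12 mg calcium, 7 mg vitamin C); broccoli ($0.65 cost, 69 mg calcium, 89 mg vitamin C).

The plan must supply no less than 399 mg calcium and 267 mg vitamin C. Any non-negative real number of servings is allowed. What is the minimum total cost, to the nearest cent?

$2.43

spinach only: max(399/101, 267/33) = 8.091 servings → $4.85.
kale only: max(399/135, 267/77) = 3.468 servings → $2.60.
banana only: max(399/12, 267/7) = 38.14 servings → $15.26.
broccoli only: max(399/69, 267/89) = 5.783 servings → $3.76.
spinach + kale: intersection lies outside the first quadrant.
spinach + banana: the both-tight solution has a negative serving — not a feasible corner.
spinach + broccoli with both tight: 2.546 servings and 2.056 servings → $2.86.
kale + banana: intersection lies outside the first quadrant.
kale + broccoli with both tight: 2.55 servings and 0.7941 servings → $2.43.
banana + broccoli with both tight: 29.21 servings and 0.7026 servings → $12.14.
Cheapest feasible corner: $2.43.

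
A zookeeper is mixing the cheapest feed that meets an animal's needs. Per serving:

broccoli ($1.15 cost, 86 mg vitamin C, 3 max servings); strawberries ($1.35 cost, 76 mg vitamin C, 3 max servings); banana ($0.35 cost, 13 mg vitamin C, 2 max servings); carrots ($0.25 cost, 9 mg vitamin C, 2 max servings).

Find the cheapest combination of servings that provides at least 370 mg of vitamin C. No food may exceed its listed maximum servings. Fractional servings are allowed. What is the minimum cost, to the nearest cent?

Cost per mg of vitamin C: broccoli $0.0134, strawberries $0.0178, banana $0.0269, carrots $0.0278.
Take 3 servings of broccoli: +258.0 mg vitamin C for $3.45 (total $3.45, still need 112.0 mg).
Take 1.474 servings of strawberries: +112.0 mg vitamin C for $1.99 (total $5.44, still need 0.0 mg).
Filling from the cheapest source first is optimal under one linear minimum: $5.44.

$5.44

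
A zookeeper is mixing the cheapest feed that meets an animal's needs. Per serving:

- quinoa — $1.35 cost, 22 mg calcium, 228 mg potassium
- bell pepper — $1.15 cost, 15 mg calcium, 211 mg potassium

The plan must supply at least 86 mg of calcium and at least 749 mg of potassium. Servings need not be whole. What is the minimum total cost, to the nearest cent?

An LP optimum is at a vertex; with two nutrient constraints at most two foods are used. Check each candidate.
quinoa only: max(86/22, 749/228) = 3.909 servings → $5.28.
bell pepper only: max(86/15, 749/211) = 5.733 servings → $6.59.
quinoa + bell pepper: intersection lies outside the first quadrant.
Cheapest feasible corner: $5.28.

$5.28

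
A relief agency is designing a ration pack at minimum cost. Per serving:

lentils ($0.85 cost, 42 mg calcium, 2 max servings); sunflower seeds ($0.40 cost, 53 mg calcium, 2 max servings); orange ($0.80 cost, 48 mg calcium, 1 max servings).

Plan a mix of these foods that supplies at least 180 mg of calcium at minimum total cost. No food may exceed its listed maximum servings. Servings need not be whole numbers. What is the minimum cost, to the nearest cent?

$2.13

Cost per mg of calcium: sunflower seeds $0.0075, orange $0.0167, lentils $0.0202.
Take 2 servings of sunflower seeds: +106.0 mg calcium for $0.80 (total $0.80, still need 74.0 mg).
Take 1 serving of orange: +48.0 mg calcium for $0.80 (total $1.60, still need 26.0 mg).
Take 0.619 servings of lentils: +26.0 mg calcium for $0.53 (total $2.13, still need 0.0 mg).
Greedy by cheapest-per-mg is optimal for a single linear constraint, so the minimum cost is $2.13.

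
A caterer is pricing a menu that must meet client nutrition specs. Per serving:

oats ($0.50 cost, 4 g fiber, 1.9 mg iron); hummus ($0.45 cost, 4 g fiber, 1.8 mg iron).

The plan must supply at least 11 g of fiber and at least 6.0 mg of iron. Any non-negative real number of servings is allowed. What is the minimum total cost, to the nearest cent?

$1.50

Compare the cost at each extreme point of the feasible region.
oats only: max(11/4, 6.0/1.9) = 3.158 servings → $1.58.
hummus only: max(11/4, 6.0/1.8) = 3.333 servings → $1.50.
oats + hummus with both targets exact would need a negative amount; discard.
Cheapest feasible corner: $1.50.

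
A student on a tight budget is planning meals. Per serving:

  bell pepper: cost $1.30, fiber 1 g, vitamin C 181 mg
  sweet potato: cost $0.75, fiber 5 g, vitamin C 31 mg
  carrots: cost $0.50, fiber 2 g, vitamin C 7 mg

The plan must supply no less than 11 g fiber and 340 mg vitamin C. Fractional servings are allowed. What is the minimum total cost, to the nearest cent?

Two binding constraints pin down two serving amounts, so the optimal mix uses at most two foods. The candidates are each food alone (scaled to the tighter of fiber/vitamin C) and each pair with both constraints tight.
bell pepper only: max(11/1, 340/181) = 11 servings → $14.30.
sweet potato only: max(11/5, 340/31) = 10.97 servings → $8.23.
carrots only: max(11/2, 340/7) = 48.57 servings → $24.29.
bell pepper + sweet potato with both tight: 1.555 servings and 1.889 servings → $3.44.
bell pepper + carrots with both tight: 1.699 servings and 4.651 servings → $4.53.
sweet potato + carrots: the both-tight solution has a negative serving — not a feasible corner.
The minimum over all feasible corners is $3.44.

$3.44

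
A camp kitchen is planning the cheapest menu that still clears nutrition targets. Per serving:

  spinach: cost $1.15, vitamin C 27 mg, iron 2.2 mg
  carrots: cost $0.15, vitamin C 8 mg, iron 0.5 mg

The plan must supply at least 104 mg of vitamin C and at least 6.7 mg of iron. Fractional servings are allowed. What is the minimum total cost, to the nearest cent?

Two binding constraints pin down two serving amounts, so the optimal mix uses at most two foods. The candidates are each food alone (scaled to the tighter of vitamin C/iron) and each pair with both constraints tight.
spinach only: max(104/27, 6.7/2.2) = 3.852 servings → $4.43.
carrots only: max(104/8, 6.7/0.5) = 13.4 servings → $2.01.
spinach + carrots with both tight: 0.3902 servings and 11.68 servings → $2.20.
So the least-cost plan costs $2.01.

$2.01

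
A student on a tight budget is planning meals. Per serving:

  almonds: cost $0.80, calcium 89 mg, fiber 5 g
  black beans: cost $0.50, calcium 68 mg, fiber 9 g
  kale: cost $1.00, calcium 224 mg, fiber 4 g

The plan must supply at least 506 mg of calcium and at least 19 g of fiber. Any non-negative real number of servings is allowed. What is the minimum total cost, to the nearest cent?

Two binding constraints pin down two serving amounts, so the optimal mix uses at most two foods. The candidates are each food alone (scaled to the tighter of calcium/fiber) and each pair with both constraints tight.
almonds only: max(506/89, 19/5) = 5.685 servings → $4.55.
black beans only: max(506/68, 19/9) = 7.441 servings → $3.72.
kale only: max(506/224, 19/4) = 4.75 servings → $4.75.
almonds + black beans: intersection lies outside the first quadrant.
almonds + kale with both tight: 2.921 servings and 1.098 servings → $3.44.
black beans + kale with both tight: 1.28 servings and 1.87 servings → $2.51.
The minimum over all feasible corners is $2.51.

$2.51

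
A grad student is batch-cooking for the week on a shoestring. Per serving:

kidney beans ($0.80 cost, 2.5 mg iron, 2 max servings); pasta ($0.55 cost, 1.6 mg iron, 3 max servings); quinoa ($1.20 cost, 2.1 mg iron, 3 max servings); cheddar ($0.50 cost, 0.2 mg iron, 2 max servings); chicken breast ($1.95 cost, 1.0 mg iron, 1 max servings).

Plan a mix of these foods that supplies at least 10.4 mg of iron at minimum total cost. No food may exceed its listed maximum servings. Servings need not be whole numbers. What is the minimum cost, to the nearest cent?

$3.59

Cost per mg of iron: kidney beans $0.3200, pasta $0.3438, quinoa $0.5714, chicken breast $1.9500, cheddar $2.5000.
Take 2 servings of kidney beans: +5.0 mg iron for $1.60 (total $1.60, still need 5.4 mg).
Take 3 servings of pasta: +4.8 mg iron for $1.65 (total $3.25, still need 0.6 mg).
Take 0.2857 servings of quinoa: +0.6 mg iron for $0.34 (total $3.59, still need 0.0 mg).
Greedy by cheapest-per-mg is optimal for a single linear constraint, so the minimum cost is $3.59.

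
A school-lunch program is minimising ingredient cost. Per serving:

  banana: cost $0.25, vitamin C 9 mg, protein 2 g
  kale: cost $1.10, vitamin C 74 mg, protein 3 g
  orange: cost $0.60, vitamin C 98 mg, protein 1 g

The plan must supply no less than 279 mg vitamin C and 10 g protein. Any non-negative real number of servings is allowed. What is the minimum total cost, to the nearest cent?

Compare the cost at each extreme point of the feasible region.
banana only: max(279/9, 10/2) = 31 servings → $7.75.
kale only: max(279/74, 10/3) = 3.77 servings → $4.15.
orange only: max(279/98, 10/1) = 10 servings → $6.00.
banana + kale: the both-tight solution has a negative serving — not a feasible corner.
banana + orange with both tight: 3.749 servings and 2.503 servings → $2.44.
kale + orange with both tight: 3.186 servings and 0.4409 servings → $3.77.
The minimum over all feasible corners is $2.44.

$2.44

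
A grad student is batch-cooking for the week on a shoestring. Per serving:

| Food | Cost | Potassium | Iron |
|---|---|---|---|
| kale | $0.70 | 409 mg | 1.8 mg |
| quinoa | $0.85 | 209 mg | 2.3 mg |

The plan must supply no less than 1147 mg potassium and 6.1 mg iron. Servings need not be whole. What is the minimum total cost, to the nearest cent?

An LP optimum is at a vertex; with two nutrient constraints at most two foods are used. Check each candidate.
kale only: max(1147/409, 6.1/1.8) = 3.389 servings → $2.37.
quinoa only: max(1147/209, 6.1/2.3) = 5.488 servings → $4.66.
kale + quinoa with both tight: 2.415 servings and 0.7623 servings → $2.34.
The minimum over all feasible corners is $2.34.

$2.34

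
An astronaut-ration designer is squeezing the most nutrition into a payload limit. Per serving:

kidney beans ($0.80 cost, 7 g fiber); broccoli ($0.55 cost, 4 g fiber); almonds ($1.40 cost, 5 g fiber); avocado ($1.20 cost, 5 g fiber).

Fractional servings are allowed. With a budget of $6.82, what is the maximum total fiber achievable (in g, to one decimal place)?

59.7 g

Fiber per dollar: kidney beans 8.75, broccoli 7.273, avocado 4.167, almonds 3.571.
With no serving limits, spend the whole cost allowance on kidney beans: $6.82 / $0.80 × 7 g = 59.7 g.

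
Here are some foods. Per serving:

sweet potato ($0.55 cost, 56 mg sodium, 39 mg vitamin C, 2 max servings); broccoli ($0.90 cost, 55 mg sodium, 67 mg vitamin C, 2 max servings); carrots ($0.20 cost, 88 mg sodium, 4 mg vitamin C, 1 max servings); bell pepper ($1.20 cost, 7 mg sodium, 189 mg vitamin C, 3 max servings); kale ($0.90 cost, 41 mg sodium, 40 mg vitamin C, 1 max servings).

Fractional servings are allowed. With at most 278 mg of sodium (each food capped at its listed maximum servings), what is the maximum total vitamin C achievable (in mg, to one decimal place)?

Vitamin C per mg sodium: bell pepper 27, broccoli 1.218, kale 0.9756, sweet potato 0.6964, carrots 0.04545.
Take 3 servings of bell pepper: uses 21 mg sodium, +567.0 mg vitamin C (running total 567.0 mg).
Take 2 servings of broccoli: uses 110 mg sodium, +134.0 mg vitamin C (running total 701.0 mg).
Take 1 serving of kale: uses 41 mg sodium, +40.0 mg vitamin C (running total 741.0 mg).
Take 1.893 servings of sweet potato: uses 106 mg sodium, +73.8 mg vitamin C (running total 814.8 mg).
Filling greedily by vitamin C-per-mg sodium is optimal for one linear limit, giving 814.8 mg.

814.8 mg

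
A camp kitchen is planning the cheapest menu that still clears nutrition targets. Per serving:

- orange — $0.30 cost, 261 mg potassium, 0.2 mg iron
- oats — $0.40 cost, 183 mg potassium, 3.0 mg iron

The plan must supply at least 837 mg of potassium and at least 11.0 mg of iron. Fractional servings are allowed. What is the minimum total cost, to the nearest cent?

Minimising a linear cost over {potassium ≥ 837, iron ≥ 11.0, servings ≥ 0} — the optimum is at a vertex, using one or two foods.
orange only: max(837/261, 11.0/0.2) = 55 servings → $16.50.
oats only: max(837/183, 11.0/3.0) = 4.574 servings → $1.83.
orange + oats with both tight: 0.6672 servings and 3.622 servings → $1.65.
So the least-cost plan costs $1.65.

$1.65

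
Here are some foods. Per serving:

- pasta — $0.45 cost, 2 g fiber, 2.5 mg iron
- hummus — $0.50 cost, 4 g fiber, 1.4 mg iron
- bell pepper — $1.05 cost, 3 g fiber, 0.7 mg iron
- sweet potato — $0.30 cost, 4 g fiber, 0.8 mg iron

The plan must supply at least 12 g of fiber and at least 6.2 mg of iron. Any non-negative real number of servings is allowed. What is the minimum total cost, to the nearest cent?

pasta only: max(12/2, 6.2/2.5) = 6 servings → $2.70.
hummus only: max(12/4, 6.2/1.4) = 4.429 servings → $2.21.
bell pepper only: max(12/3, 6.2/0.7) = 8.857 servings → $9.30.
sweet potato only: max(12/4, 6.2/0.8) = 7.75 servings → $2.33.
pasta + hummus with both tight: 1.111 servings and 2.444 servings → $1.72.
pasta + bell pepper with both tight: 1.672 servings and 2.885 servings → $3.78.
pasta + sweet potato with both tight: 1.81 servings and 2.095 servings → $1.44.
hummus + bell pepper: the both-tight solution has a negative serving — not a feasible corner.
hummus + sweet potato: the both-tight solution has a negative serving — not a feasible corner.
bell pepper + sweet potato: intersection lies outside the first quadrant.
So the least-cost plan costs $1.44.

$1.44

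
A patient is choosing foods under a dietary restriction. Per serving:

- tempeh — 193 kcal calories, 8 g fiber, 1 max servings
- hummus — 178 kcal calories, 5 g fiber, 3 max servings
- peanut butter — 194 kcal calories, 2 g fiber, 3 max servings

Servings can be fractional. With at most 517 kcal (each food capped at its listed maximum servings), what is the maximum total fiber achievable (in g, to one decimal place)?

17.1 g

Fiber per kcal: tempeh 0.04145, hummus 0.02809, peanut butter 0.01031.
Take 1 serving of tempeh: uses 193 kcal, +8.0 g fiber (running total 8.0 g).
Take 1.82 servings of hummus: uses 324 kcal, +9.1 g fiber (running total 17.1 g).
Filling greedily by fiber-per-kcal is optimal for one linear limit, giving 17.1 g.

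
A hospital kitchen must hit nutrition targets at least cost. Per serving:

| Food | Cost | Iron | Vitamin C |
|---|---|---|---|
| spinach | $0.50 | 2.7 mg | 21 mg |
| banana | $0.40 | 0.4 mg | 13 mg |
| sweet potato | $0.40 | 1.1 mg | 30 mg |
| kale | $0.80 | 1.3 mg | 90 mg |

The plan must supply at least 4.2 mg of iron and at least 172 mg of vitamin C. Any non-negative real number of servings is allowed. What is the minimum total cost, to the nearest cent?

$1.75

Check every corner: each single food scaled to meet both minima, and each pair solved so both constraints bind.
spinach only: max(4.2/2.7, 172/21) = 8.19 servings → $4.10.
banana only: max(4.2/0.4, 172/13) = 13.23 servings → $5.29.
sweet potato only: max(4.2/1.1, 172/30) = 5.733 servings → $2.29.
kale only: max(4.2/1.3, 172/90) = 3.231 servings → $2.58.
spinach + banana with both targets exact would need a negative amount; discard.
spinach + sweet potato: the both-tight solution has a negative serving — not a feasible corner.
spinach + kale with both tight: 0.7158 servings and 1.744 servings → $1.75.
banana + sweet potato with both targets exact would need a negative amount; discard.
banana + kale with both tight: 8.084 servings and 0.7435 servings → $3.83.
sweet potato + kale with both tight: 2.573 servings and 1.053 servings → $1.87.
So the least-cost plan costs $1.75.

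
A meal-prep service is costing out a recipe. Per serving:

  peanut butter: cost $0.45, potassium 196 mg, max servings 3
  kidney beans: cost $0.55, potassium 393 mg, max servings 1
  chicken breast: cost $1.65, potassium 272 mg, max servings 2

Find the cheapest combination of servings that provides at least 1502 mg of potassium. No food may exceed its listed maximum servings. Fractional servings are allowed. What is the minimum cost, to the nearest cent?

Cost per mg of potassium: kidney beans $0.0014, peanut butter $0.0023, chicken breast $0.0061.
Take 1 serving of kidney beans: +393.0 mg potassium for $0.55 (total $0.55, still need 1109.0 mg).
Take 3 servings of peanut butter: +588.0 mg potassium for $1.35 (total $1.90, still need 521.0 mg).
Take 1.915 servings of chicken breast: +521.0 mg potassium for $3.16 (total $5.06, still need 0.0 mg).
Filling from the cheapest source first is optimal under one linear minimum: $5.06.

$5.06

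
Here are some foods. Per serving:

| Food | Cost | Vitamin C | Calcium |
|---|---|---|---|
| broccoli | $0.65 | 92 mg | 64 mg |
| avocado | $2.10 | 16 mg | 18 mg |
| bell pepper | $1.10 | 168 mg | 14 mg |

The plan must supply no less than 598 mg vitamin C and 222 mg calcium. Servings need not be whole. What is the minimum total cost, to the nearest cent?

Compare the cost at each extreme point of the feasible region.
broccoli only: max(598/92, 222/64) = 6.5 servings → $4.22.
avocado only: max(598/16, 222/18) = 37.38 servings → $78.49.
bell pepper only: max(598/168, 222/14) = 15.86 servings → $17.44.
broccoli + avocado with both targets exact would need a negative amount; discard.
broccoli + bell pepper with both tight: 3.056 servings and 1.886 servings → $4.06.
avocado + bell pepper with both tight: 10.33 servings and 2.576 servings → $24.53.
The minimum over all feasible corners is $4.06.

$4.06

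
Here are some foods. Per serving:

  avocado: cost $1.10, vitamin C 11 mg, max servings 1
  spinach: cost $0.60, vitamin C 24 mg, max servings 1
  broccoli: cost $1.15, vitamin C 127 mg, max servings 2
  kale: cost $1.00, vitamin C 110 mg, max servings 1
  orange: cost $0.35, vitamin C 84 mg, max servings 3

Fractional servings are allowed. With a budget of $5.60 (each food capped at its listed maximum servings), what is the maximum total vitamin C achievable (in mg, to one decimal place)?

Vitamin C per dollar: orange 240, broccoli 110.4, kale 110, spinach 40, avocado 10.
Take 3 servings of orange: spends $1.05, +252.0 mg vitamin C (running total 252.0 mg).
Take 2 servings of broccoli: spends $2.30, +254.0 mg vitamin C (running total 506.0 mg).
Take 1 serving of kale: spends $1.00, +110.0 mg vitamin C (running total 616.0 mg).
Take 1 serving of spinach: spends $0.60, +24.0 mg vitamin C (running total 640.0 mg).
Take 0.5909 servings of avocado: spends $0.65, +6.5 mg vitamin C (running total 646.5 mg).
Greedy by best ratio exhausts the cost allowance optimally: 646.5 mg.

646.5 mg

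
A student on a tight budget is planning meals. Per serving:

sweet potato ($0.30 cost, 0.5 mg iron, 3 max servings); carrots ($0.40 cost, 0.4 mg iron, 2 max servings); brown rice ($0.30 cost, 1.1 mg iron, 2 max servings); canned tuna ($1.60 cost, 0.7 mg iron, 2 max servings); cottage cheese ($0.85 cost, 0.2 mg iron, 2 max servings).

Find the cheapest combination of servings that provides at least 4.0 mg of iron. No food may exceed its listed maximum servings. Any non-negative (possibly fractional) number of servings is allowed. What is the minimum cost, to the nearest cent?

Cost per mg of iron: brown rice $0.2727, sweet potato $0.6000, carrots $1.0000, canned tuna $2.2857, cottage cheese $4.2500.
Take 2 servings of brown rice: +2.2 mg iron for $0.60 (total $0.60, still need 1.8 mg).
Take 3 servings of sweet potato: +1.5 mg iron for $0.90 (total $1.50, still need 0.3 mg).
Take 0.75 servings of carrots: +0.3 mg iron for $0.30 (total $1.80, still need 0.0 mg).
Greedy by cheapest-per-mg is optimal for a single linear constraint, so the minimum cost is $1.80.

$1.80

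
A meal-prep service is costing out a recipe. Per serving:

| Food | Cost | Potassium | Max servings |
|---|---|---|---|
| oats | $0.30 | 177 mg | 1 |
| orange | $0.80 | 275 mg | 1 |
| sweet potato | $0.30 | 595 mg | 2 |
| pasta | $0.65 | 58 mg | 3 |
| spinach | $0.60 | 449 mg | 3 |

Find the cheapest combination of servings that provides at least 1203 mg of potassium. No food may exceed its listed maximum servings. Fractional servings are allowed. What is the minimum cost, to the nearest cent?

Cost per mg of potassium: sweet potato $0.0005, spinach $0.0013, oats $0.0017, orange $0.0029, pasta $0.0112.
Take 2 servings of sweet potato: +1190.0 mg potassium for $0.60 (total $0.60, still need 13.0 mg).
Take 0.02895 servings of spinach: +13.0 mg potassium for $0.02 (total $0.62, still need 0.0 mg).
Greedy by cheapest-per-mg is optimal for a single linear constraint, so the minimum cost is $0.62.

$0.62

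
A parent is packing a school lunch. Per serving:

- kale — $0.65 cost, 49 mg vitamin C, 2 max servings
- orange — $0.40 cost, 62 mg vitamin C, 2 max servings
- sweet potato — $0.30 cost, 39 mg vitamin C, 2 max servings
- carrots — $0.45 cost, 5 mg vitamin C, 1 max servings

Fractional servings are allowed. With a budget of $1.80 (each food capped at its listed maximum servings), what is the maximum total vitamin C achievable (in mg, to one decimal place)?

Vitamin C per dollar: orange 155, sweet potato 130, kale 75.38, carrots 11.11.
Take 2 servings of orange: spends $0.80, +124.0 mg vitamin C (running total 124.0 mg).
Take 2 servings of sweet potato: spends $0.60, +78.0 mg vitamin C (running total 202.0 mg).
Take 0.6154 servings of kale: spends $0.40, +30.2 mg vitamin C (running total 232.2 mg).
Greedy by best ratio exhausts the cost allowance optimally: 232.2 mg.

232.2 mg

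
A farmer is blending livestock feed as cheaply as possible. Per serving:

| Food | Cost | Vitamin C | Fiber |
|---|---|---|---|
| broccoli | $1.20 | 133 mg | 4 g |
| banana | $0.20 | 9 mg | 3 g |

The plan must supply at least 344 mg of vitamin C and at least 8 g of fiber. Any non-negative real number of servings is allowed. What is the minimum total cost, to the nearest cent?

Minimising a linear cost over {vitamin C ≥ 344, fiber ≥ 8, servings ≥ 0} — the optimum is at a vertex, using one or two foods.
broccoli only: max(344/133, 8/4) = 2.586 servings → $3.10.
banana only: max(344/9, 8/3) = 38.22 servings → $7.64.
broccoli + banana with both targets exact would need a negative amount; discard.
The minimum over all feasible corners is $3.10.

$3.10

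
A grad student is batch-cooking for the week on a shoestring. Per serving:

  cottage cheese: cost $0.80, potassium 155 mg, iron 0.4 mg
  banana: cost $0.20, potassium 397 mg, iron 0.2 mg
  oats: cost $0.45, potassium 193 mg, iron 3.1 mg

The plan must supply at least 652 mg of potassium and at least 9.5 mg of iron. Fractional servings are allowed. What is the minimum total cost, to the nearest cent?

For a min-cost LP with two ≥-constraints, a basic feasible solution has at most two positive variables.
cottage cheese only: max(652/155, 9.5/0.4) = 23.75 servings → $19.00.
banana only: max(652/397, 9.5/0.2) = 47.5 servings → $9.50.
oats only: max(652/193, 9.5/3.1) = 3.378 servings → $1.52.
cottage cheese + banana with both targets exact would need a negative amount; discard.
cottage cheese + oats with both tight: 0.4654 servings and 3.004 servings → $1.72.
banana + oats with both tight: 0.1575 servings and 3.054 servings → $1.41.
Cheapest feasible corner: $1.41.

$1.41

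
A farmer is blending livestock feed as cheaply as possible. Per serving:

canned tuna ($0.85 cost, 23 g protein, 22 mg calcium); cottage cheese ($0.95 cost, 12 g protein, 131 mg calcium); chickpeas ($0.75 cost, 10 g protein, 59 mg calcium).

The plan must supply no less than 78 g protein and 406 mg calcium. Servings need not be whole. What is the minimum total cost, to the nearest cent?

$4.29

Check every corner: each single food scaled to meet both minima, and each pair solved so both constraints bind.
canned tuna only: max(78/23, 406/22) = 18.45 servings → $15.69.
cottage cheese only: max(78/12, 406/131) = 6.5 servings → $6.17.
chickpeas only: max(78/10, 406/59) = 7.8 servings → $5.85.
canned tuna + cottage cheese with both tight: 1.945 servings and 2.773 servings → $4.29.
canned tuna + chickpeas with both tight: 0.4767 servings and 6.704 servings → $5.43.
cottage cheese + chickpeas with both targets exact would need a negative amount; discard.
So the least-cost plan costs $4.29.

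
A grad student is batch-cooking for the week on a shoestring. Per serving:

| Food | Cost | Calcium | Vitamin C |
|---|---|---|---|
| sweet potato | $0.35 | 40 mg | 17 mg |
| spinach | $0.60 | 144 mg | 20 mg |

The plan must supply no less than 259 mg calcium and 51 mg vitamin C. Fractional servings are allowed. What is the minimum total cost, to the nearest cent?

Check every corner: each single food scaled to meet both minima, and each pair solved so both constraints bind.
sweet potato only: max(259/40, 51/17) = 6.475 servings → $2.27.
spinach only: max(259/144, 51/20) = 2.55 servings → $1.53.
sweet potato + spinach with both tight: 1.313 servings and 1.434 servings → $1.32.
The minimum over all feasible corners is $1.32.

$1.32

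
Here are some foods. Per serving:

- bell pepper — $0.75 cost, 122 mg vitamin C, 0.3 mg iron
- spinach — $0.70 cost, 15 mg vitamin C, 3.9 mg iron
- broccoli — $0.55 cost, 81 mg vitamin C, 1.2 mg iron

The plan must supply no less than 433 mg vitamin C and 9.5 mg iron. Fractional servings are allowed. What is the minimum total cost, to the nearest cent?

$3.44

Compare the cost at each extreme point of the feasible region.
bell pepper only: max(433/122, 9.5/0.3) = 31.67 servings → $23.75.
spinach only: max(433/15, 9.5/3.9) = 28.87 servings → $20.21.
broccoli only: max(433/81, 9.5/1.2) = 7.917 servings → $4.35.
bell pepper + spinach with both tight: 3.281 servings and 2.184 servings → $3.99.
bell pepper + broccoli: intersection lies outside the first quadrant.
spinach + broccoli with both tight: 0.8389 servings and 5.19 servings → $3.44.
The minimum over all feasible corners is $3.44.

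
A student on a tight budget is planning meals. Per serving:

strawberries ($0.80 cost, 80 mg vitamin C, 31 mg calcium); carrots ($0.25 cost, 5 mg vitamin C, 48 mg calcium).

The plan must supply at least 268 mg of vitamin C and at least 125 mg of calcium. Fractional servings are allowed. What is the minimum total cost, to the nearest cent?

Minimising a linear cost over {vitamin C ≥ 268, calcium ≥ 125, servings ≥ 0} — the optimum is at a vertex, using one or two foods.
strawberries only: max(268/80, 125/31) = 4.032 servings → $3.23.
carrots only: max(268/5, 125/48) = 53.6 servings → $13.40.
strawberries + carrots with both tight: 3.321 servings and 0.4592 servings → $2.77.
Cheapest feasible corner: $2.77.

$2.77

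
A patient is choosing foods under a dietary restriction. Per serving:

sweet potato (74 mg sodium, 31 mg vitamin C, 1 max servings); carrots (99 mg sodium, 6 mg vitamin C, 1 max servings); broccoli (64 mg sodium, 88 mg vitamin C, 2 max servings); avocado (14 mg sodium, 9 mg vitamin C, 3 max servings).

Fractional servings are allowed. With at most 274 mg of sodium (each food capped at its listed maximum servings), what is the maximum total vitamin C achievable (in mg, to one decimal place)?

235.8 mg

Vitamin C per mg sodium: broccoli 1.375, avocado 0.6429, sweet potato 0.4189, carrots 0.06061.
Take 2 servings of broccoli: uses 128 mg sodium, +176.0 mg vitamin C (running total 176.0 mg).
Take 3 servings of avocado: uses 42 mg sodium, +27.0 mg vitamin C (running total 203.0 mg).
Take 1 serving of sweet potato: uses 74 mg sodium, +31.0 mg vitamin C (running total 234.0 mg).
Take 0.303 servings of carrots: uses 30 mg sodium, +1.8 mg vitamin C (running total 235.8 mg).
Greedy by best ratio exhausts the sodium allowance optimally: 235.8 mg.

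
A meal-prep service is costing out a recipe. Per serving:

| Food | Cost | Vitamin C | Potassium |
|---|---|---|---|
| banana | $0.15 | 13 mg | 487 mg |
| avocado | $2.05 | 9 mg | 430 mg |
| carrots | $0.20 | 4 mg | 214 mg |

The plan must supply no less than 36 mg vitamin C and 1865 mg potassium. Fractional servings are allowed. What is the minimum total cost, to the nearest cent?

$0.57

This is a tiny linear program; its minimum lies at a vertex of the feasible set. List the vertices and price them.
banana only: max(36/13, 1865/487) = 3.83 servings → $0.57.
avocado only: max(36/9, 1865/430) = 4.337 servings → $8.89.
carrots only: max(36/4, 1865/214) = 9 servings → $1.80.
banana + avocado: the both-tight solution has a negative serving — not a feasible corner.
banana + carrots with both tight: 0.2926 servings and 8.049 servings → $1.65.
avocado + carrots with both tight: 1.184 servings and 6.335 servings → $3.70.
The minimum over all feasible corners is $0.57.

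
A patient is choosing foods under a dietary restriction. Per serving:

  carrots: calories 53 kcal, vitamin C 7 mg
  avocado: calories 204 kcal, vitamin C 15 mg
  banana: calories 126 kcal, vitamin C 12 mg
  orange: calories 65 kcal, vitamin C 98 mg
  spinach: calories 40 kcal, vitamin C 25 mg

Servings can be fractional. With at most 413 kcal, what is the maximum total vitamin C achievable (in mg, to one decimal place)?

622.7 mg

Vitamin C per kcal: orange 1.508, spinach 0.625, carrots 0.1321, banana 0.09524, avocado 0.07353.
With no serving limits, spend the whole calories allowance on orange: 413 kcal / 65 kcal × 98 mg = 622.7 mg.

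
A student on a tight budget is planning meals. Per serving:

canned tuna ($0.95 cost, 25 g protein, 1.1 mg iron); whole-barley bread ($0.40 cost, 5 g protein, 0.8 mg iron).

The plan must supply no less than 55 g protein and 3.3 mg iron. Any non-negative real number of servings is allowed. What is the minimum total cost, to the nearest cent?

$2.41

canned tuna only: max(55/25, 3.3/1.1) = 3 servings → $2.85.
whole-barley bread only: max(55/5, 3.3/0.8) = 11 servings → $4.40.
canned tuna + whole-barley bread with both tight: 1.897 servings and 1.517 servings → $2.41.
The minimum over all feasible corners is $2.41.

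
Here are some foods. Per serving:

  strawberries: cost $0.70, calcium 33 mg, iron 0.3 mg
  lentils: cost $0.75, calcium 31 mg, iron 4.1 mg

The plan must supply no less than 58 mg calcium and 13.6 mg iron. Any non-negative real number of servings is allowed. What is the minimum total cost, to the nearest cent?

$2.49

Two binding constraints pin down two serving amounts, so the optimal mix uses at most two foods. The candidates are each food alone (scaled to the tighter of calcium/iron) and each pair with both constraints tight.
strawberries only: max(58/33, 13.6/0.3) = 45.33 servings → $31.73.
lentils only: max(58/31, 13.6/4.1) = 3.317 servings → $2.49.
strawberries + lentils with both targets exact would need a negative amount; discard.
So the least-cost plan costs $2.49.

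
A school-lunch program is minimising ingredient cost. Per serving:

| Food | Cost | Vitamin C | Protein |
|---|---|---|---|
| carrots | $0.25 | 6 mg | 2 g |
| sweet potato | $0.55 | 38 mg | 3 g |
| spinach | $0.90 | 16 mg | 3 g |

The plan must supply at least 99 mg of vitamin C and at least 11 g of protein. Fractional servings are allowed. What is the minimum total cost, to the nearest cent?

Compare the cost at each extreme point of the feasible region.
carrots only: max(99/6, 11/2) = 16.5 servings → $4.12.
sweet potato only: max(99/38, 11/3) = 3.667 servings → $2.02.
spinach only: max(99/16, 11/3) = 6.188 servings → $5.57.
carrots + sweet potato with both tight: 2.086 servings and 2.276 servings → $1.77.
carrots + spinach with both targets exact would need a negative amount; discard.
sweet potato + spinach with both tight: 1.833 servings and 1.833 servings → $2.66.
So the least-cost plan costs $1.77.

$1.77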